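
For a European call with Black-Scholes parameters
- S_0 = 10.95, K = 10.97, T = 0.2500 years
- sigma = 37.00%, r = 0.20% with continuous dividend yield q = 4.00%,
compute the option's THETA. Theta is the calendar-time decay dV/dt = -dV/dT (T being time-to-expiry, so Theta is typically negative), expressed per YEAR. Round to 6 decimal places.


Answer: Theta = -1.386842

Derivation:
d1 = 0.0312847674; d2 = -0.1537152326
phi(d1) = 0.3987470984; exp(-qT) = 0.9900498337; exp(-rT) = 0.9995001250
Theta = -S*exp(-qT)*phi(d1)*sigma/(2*sqrt(T)) - r*K*exp(-rT)*N(d2) + q*S*exp(-qT)*N(d1)
N(d1) = 0.5124787809; N(d2) = 0.4389171368; sqrt(T) = 0.5000000000
Term 1 = -10.9500 * 0.9900498337 * 0.3987470984 * 0.3700 / (2 * 0.5000000000) = -1.5994491380
Term 2 = -0.0020 * 10.9700 * 0.9995001250 * 0.4389171368 = -0.0096250283
Term 3 = 0.0400 * 10.9500 * 0.9900498337 * 0.5124787809 = 0.2222322349
Theta = -1.5994491380 + (-0.0096250283) + (0.2222322349) = -1.386842


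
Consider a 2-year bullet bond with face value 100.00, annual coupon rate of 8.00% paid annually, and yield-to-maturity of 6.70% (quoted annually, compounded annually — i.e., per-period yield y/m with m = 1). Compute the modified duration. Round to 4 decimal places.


Coupon per period c = face * coupon_rate / m = 8.000000
Periods per year m = 1; per-period yield y/m = 0.067000
Number of cashflows N = 2
Cashflows (t years, CF_t, discount factor 1/(1+y/m)^(m*t), PV):
  t = 1.0000: CF_t = 8.000000, DF = 0.937207, PV = 7.497657
  t = 2.0000: CF_t = 108.000000, DF = 0.878357, PV = 94.862577
Price P = sum_t PV_t = 102.360234
First compute Macaulay numerator sum_t t * PV_t:
  t * PV_t at t = 1.0000: 7.497657
  t * PV_t at t = 2.0000: 189.725153
Macaulay duration D = 197.222810 / 102.360234 = 1.926752
Modified duration = D / (1 + y/m) = 1.926752 / (1 + 0.067000) = 1.805766

Answer: Modified duration = 1.8058


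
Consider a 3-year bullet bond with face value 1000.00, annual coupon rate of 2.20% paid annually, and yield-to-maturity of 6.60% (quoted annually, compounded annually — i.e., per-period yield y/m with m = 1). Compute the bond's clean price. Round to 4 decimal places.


Answer: Price = 883.6810

Derivation:
Coupon per period c = face * coupon_rate / m = 22.000000
Periods per year m = 1; per-period yield y/m = 0.066000
Number of cashflows N = 3
Cashflows (t years, CF_t, discount factor 1/(1+y/m)^(m*t), PV):
  t = 1.0000: CF_t = 22.000000, DF = 0.938086, PV = 20.637899
  t = 2.0000: CF_t = 22.000000, DF = 0.880006, PV = 19.360130
  t = 3.0000: CF_t = 1022.000000, DF = 0.825521, PV = 843.682968
Price P = sum_t PV_t = 883.680997


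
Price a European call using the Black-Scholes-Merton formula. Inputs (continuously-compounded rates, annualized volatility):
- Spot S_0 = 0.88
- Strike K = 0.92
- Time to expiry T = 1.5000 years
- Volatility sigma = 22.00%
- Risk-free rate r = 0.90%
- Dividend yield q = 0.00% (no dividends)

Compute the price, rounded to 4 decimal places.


d1 = (ln(S/K) + (r - q + 0.5*sigma^2) * T) / (sigma * sqrt(T)) = 0.01984917
d2 = d1 - sigma * sqrt(T) = -0.24959470
exp(-rT) = 0.98659072; exp(-qT) = 1.00000000
C = S_0 * exp(-qT) * N(d1) - K * exp(-rT) * N(d2)
N(d1) = 0.50791815; N(d2) = 0.40145040
C = 0.8800 * 1.00000000 * 0.50791815 - 0.9200 * 0.98659072 * 0.40145040 = 0.0826

Answer: Price = 0.0826


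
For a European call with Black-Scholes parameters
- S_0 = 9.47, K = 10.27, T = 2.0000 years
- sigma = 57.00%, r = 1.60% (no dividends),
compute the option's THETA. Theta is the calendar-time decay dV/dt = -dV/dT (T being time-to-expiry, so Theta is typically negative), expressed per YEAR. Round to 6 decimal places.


d1 = 0.3421427753; d2 = -0.4639589553
phi(d1) = 0.3762620742; exp(-qT) = 1.0000000000; exp(-rT) = 0.9685065821
Theta = -S*exp(-qT)*phi(d1)*sigma/(2*sqrt(T)) - r*K*exp(-rT)*N(d2) + q*S*exp(-qT)*N(d1)
N(d1) = 0.6338782761; N(d2) = 0.3213385763; sqrt(T) = 1.4142135624
Term 1 = -9.4700 * 1.0000000000 * 0.3762620742 * 0.5700 / (2 * 1.4142135624) = -0.7180757929
Term 2 = -0.0160 * 10.2700 * 0.9685065821 * 0.3213385763 = -0.0511394282
Term 3 = 0 (no dividend yield, q = 0)
Theta = -0.7180757929 + (-0.0511394282) + (0.0000000000) = -0.769215

Answer: Theta = -0.769215


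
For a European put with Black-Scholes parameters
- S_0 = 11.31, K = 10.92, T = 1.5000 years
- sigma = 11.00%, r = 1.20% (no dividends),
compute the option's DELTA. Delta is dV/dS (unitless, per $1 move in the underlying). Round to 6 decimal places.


d1 = 0.4614417052; d2 = 0.3267197694
phi(d1) = 0.3586519868; exp(-qT) = 1.0000000000; exp(-rT) = 0.9821610324
N(-d1) = 0.3222408680
Delta = -exp(-qT) * N(-d1) = -1.0000000000 * 0.3222408680 = -0.322241

Answer: Delta = -0.322241


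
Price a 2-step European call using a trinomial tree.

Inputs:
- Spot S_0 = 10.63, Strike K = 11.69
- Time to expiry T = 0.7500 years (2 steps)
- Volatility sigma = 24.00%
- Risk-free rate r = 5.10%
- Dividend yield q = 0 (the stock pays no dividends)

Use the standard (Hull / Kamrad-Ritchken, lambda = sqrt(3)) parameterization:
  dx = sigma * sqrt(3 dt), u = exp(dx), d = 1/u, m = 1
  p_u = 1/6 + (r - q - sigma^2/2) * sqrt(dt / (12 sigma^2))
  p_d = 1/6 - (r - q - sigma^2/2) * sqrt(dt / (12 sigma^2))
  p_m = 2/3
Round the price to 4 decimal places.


Answer: Price = V(0,0) = 0.6681

Derivation:
dt = T/N = 0.375000; dx = sigma*sqrt(3*dt) = 0.254558
u = exp(dx) = 1.289892; d = 1/u = 0.775259
p_u = 0.183019, p_m = 0.666667, p_d = 0.150315
Discount per step: exp(-r*dt) = 0.981057
Stock lattice S(k, j) with j the centered position index:
  k=0: S(0,+0) = 10.6300
  k=1: S(1,-1) = 8.2410; S(1,+0) = 10.6300; S(1,+1) = 13.7116
  k=2: S(2,-2) = 6.3889; S(2,-1) = 8.2410; S(2,+0) = 10.6300; S(2,+1) = 13.7116; S(2,+2) = 17.6864
Terminal payoffs V(N, j) = max(S_T - K, 0):
  V(2,-2) = 0.000000; V(2,-1) = 0.000000; V(2,+0) = 0.000000; V(2,+1) = 2.021551; V(2,+2) = 5.996419
Backward induction: V(k, j) = exp(-r*dt) * [p_u * V(k+1, j+1) + p_m * V(k+1, j) + p_d * V(k+1, j-1)]
  V(1,-1) = exp(-r*dt) * [p_u*0.000000 + p_m*0.000000 + p_d*0.000000] = 0.000000
  V(1,+0) = exp(-r*dt) * [p_u*2.021551 + p_m*0.000000 + p_d*0.000000] = 0.362973
  V(1,+1) = exp(-r*dt) * [p_u*5.996419 + p_m*2.021551 + p_d*0.000000] = 2.398837
  V(0,+0) = exp(-r*dt) * [p_u*2.398837 + p_m*0.362973 + p_d*0.000000] = 0.668113


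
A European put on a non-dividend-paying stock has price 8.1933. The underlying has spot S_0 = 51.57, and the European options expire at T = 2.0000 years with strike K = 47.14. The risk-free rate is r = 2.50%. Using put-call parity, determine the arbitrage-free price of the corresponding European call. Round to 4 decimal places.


Answer: Call price = 14.9223

Derivation:
Put-call parity: C - P = S_0 * exp(-qT) - K * exp(-rT).
S_0 * exp(-qT) = 51.5700 * 1.00000000 = 51.57000000
K * exp(-rT) = 47.1400 * 0.95122942 = 44.84095507
C = P + S*exp(-qT) - K*exp(-rT)
C = 8.1933 + 51.57000000 - 44.84095507 = 14.9223


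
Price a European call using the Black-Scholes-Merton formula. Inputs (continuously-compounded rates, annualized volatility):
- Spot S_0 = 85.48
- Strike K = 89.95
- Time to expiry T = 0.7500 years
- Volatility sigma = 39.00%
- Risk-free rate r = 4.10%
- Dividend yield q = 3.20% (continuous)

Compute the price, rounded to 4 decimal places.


Answer: Price = 9.6548

Derivation:
d1 = (ln(S/K) + (r - q + 0.5*sigma^2) * T) / (sigma * sqrt(T)) = 0.03794515
d2 = d1 - sigma * sqrt(T) = -0.29980476
exp(-rT) = 0.96971797; exp(-qT) = 0.97628571
C = S_0 * exp(-qT) * N(d1) - K * exp(-rT) * N(d2)
N(d1) = 0.51513429; N(d2) = 0.38216304
C = 85.4800 * 0.97628571 * 0.51513429 - 89.9500 * 0.96971797 * 0.38216304 = 9.6548


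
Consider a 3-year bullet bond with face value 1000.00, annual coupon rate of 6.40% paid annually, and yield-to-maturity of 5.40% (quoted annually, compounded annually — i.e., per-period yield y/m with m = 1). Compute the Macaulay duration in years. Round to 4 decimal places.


Coupon per period c = face * coupon_rate / m = 64.000000
Periods per year m = 1; per-period yield y/m = 0.054000
Number of cashflows N = 3
Cashflows (t years, CF_t, discount factor 1/(1+y/m)^(m*t), PV):
  t = 1.0000: CF_t = 64.000000, DF = 0.948767, PV = 60.721063
  t = 2.0000: CF_t = 64.000000, DF = 0.900158, PV = 57.610116
  t = 3.0000: CF_t = 1064.000000, DF = 0.854040, PV = 908.698467
Price P = sum_t PV_t = 1027.029646
Macaulay numerator sum_t t * PV_t:
  t * PV_t at t = 1.0000: 60.721063
  t * PV_t at t = 2.0000: 115.220233
  t * PV_t at t = 3.0000: 2726.095401
Macaulay duration D = (sum_t t * PV_t) / P = 2902.036696 / 1027.029646 = 2.825660

Answer: Macaulay duration = 2.8257 years


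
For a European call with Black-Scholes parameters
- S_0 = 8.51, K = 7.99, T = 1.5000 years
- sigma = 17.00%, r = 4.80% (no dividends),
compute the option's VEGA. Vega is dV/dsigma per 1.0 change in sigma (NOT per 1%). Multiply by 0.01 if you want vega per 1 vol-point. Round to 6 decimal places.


d1 = 0.7527434847; d2 = 0.5445368566
phi(d1) = 0.3005173138; exp(-qT) = 1.0000000000; exp(-rT) = 0.9305308958
Vega = S * exp(-qT) * phi(d1) * sqrt(T) = 8.5100 * 1.0000000000 * 0.3005173138 * 1.2247448714 = 3.132165

Answer: Vega = 3.132165


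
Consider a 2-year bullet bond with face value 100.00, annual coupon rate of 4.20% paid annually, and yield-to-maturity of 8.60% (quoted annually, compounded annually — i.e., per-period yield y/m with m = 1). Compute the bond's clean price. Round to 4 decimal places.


Coupon per period c = face * coupon_rate / m = 4.200000
Periods per year m = 1; per-period yield y/m = 0.086000
Number of cashflows N = 2
Cashflows (t years, CF_t, discount factor 1/(1+y/m)^(m*t), PV):
  t = 1.0000: CF_t = 4.200000, DF = 0.920810, PV = 3.867403
  t = 2.0000: CF_t = 104.200000, DF = 0.847892, PV = 88.350308
Price P = sum_t PV_t = 92.217711

Answer: Price = 92.2177


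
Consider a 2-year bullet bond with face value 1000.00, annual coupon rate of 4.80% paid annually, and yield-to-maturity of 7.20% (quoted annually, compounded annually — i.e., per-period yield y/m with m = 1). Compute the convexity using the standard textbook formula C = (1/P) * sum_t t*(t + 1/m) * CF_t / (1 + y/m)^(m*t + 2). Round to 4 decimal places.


Answer: Convexity = 5.0582

Derivation:
Coupon per period c = face * coupon_rate / m = 48.000000
Periods per year m = 1; per-period yield y/m = 0.072000
Number of cashflows N = 2
Cashflows (t years, CF_t, discount factor 1/(1+y/m)^(m*t), PV):
  t = 1.0000: CF_t = 48.000000, DF = 0.932836, PV = 44.776119
  t = 2.0000: CF_t = 1048.000000, DF = 0.870183, PV = 911.951437
Price P = sum_t PV_t = 956.727556
Convexity numerator sum_t t*(t + 1/m) * CF_t / (1+y/m)^(m*t + 2):
  t = 1.0000: term = 77.926806
  t = 2.0000: term = 4761.386010
Convexity = (1/P) * sum = 4839.312817 / 956.727556 = 5.058193


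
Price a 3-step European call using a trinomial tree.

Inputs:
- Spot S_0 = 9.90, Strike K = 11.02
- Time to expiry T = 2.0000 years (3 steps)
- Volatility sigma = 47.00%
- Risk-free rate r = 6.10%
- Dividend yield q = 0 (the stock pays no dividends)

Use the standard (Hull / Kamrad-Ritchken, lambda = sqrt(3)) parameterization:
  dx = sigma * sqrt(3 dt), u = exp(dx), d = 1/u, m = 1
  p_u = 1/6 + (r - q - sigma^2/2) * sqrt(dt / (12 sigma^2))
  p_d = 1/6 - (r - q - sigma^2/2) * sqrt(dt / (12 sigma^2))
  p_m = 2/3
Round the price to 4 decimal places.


Answer: Price = V(0,0) = 2.5573

Derivation:
dt = T/N = 0.666667; dx = sigma*sqrt(3*dt) = 0.664680
u = exp(dx) = 1.943869; d = 1/u = 0.514438
p_u = 0.141868, p_m = 0.666667, p_d = 0.191466
Discount per step: exp(-r*dt) = 0.960149
Stock lattice S(k, j) with j the centered position index:
  k=0: S(0,+0) = 9.9000
  k=1: S(1,-1) = 5.0929; S(1,+0) = 9.9000; S(1,+1) = 19.2443
  k=2: S(2,-2) = 2.6200; S(2,-1) = 5.0929; S(2,+0) = 9.9000; S(2,+1) = 19.2443; S(2,+2) = 37.4084
  k=3: S(3,-3) = 1.3478; S(3,-2) = 2.6200; S(3,-1) = 5.0929; S(3,+0) = 9.9000; S(3,+1) = 19.2443; S(3,+2) = 37.4084; S(3,+3) = 72.7170
Terminal payoffs V(N, j) = max(S_T - K, 0):
  V(3,-3) = 0.000000; V(3,-2) = 0.000000; V(3,-1) = 0.000000; V(3,+0) = 0.000000; V(3,+1) = 8.224304; V(3,+2) = 26.388409; V(3,+3) = 61.697050
Backward induction: V(k, j) = exp(-r*dt) * [p_u * V(k+1, j+1) + p_m * V(k+1, j) + p_d * V(k+1, j-1)]
  V(2,-2) = exp(-r*dt) * [p_u*0.000000 + p_m*0.000000 + p_d*0.000000] = 0.000000
  V(2,-1) = exp(-r*dt) * [p_u*0.000000 + p_m*0.000000 + p_d*0.000000] = 0.000000
  V(2,+0) = exp(-r*dt) * [p_u*8.224304 + p_m*0.000000 + p_d*0.000000] = 1.120267
  V(2,+1) = exp(-r*dt) * [p_u*26.388409 + p_m*8.224304 + p_d*0.000000] = 8.858849
  V(2,+2) = exp(-r*dt) * [p_u*61.697050 + p_m*26.388409 + p_d*8.224304] = 26.807140
  V(1,-1) = exp(-r*dt) * [p_u*1.120267 + p_m*0.000000 + p_d*0.000000] = 0.152596
  V(1,+0) = exp(-r*dt) * [p_u*8.858849 + p_m*1.120267 + p_d*0.000000] = 1.923784
  V(1,+1) = exp(-r*dt) * [p_u*26.807140 + p_m*8.858849 + p_d*1.120267] = 9.528003
  V(0,+0) = exp(-r*dt) * [p_u*9.528003 + p_m*1.923784 + p_d*0.152596] = 2.557315


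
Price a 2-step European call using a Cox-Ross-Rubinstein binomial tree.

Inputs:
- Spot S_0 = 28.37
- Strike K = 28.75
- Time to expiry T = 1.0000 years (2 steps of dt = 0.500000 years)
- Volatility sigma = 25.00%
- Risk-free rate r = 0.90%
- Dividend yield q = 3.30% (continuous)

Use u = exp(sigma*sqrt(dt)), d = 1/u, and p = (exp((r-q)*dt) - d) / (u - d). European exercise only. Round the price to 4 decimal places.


Answer: Price = V(0,0) = 2.0600

Derivation:
dt = T/N = 0.500000
u = exp(sigma*sqrt(dt)) = 1.193365; d = 1/u = 0.837967
p = (exp((r-q)*dt) - d) / (u - d) = 0.422357
Discount per step: exp(-r*dt) = 0.995510
Stock lattice S(k, i) with i counting down-moves:
  k=0: S(0,0) = 28.3700
  k=1: S(1,0) = 33.8558; S(1,1) = 23.7731
  k=2: S(2,0) = 40.4023; S(2,1) = 28.3700; S(2,2) = 19.9211
Terminal payoffs V(N, i) = max(S_T - K, 0):
  V(2,0) = 11.652257; V(2,1) = 0.000000; V(2,2) = 0.000000
Backward induction: V(k, i) = exp(-r*dt) * [p * V(k+1, i) + (1-p) * V(k+1, i+1)].
  V(1,0) = exp(-r*dt) * [p*11.652257 + (1-p)*0.000000] = 4.899320
  V(1,1) = exp(-r*dt) * [p*0.000000 + (1-p)*0.000000] = 0.000000
  V(0,0) = exp(-r*dt) * [p*4.899320 + (1-p)*0.000000] = 2.059973


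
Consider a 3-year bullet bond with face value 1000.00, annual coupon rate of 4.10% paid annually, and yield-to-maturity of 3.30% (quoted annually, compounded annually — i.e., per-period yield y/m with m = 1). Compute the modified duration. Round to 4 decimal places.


Coupon per period c = face * coupon_rate / m = 41.000000
Periods per year m = 1; per-period yield y/m = 0.033000
Number of cashflows N = 3
Cashflows (t years, CF_t, discount factor 1/(1+y/m)^(m*t), PV):
  t = 1.0000: CF_t = 41.000000, DF = 0.968054, PV = 39.690223
  t = 2.0000: CF_t = 41.000000, DF = 0.937129, PV = 38.422287
  t = 3.0000: CF_t = 1041.000000, DF = 0.907192, PV = 944.386489
Price P = sum_t PV_t = 1022.498998
First compute Macaulay numerator sum_t t * PV_t:
  t * PV_t at t = 1.0000: 39.690223
  t * PV_t at t = 2.0000: 76.844574
  t * PV_t at t = 3.0000: 2833.159466
Macaulay duration D = 2949.694263 / 1022.498998 = 2.884789
Modified duration = D / (1 + y/m) = 2.884789 / (1 + 0.033000) = 2.792633

Answer: Modified duration = 2.7926


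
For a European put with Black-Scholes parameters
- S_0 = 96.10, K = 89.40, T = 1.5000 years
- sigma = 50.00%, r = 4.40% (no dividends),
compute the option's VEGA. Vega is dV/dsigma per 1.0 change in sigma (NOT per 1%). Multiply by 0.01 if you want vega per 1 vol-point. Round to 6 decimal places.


Answer: Vega = 40.759261

Derivation:
d1 = 0.5319779513; d2 = -0.0803944844
phi(d1) = 0.3463038176; exp(-qT) = 1.0000000000; exp(-rT) = 0.9361308643
Vega = S * exp(-qT) * phi(d1) * sqrt(T) = 96.1000 * 1.0000000000 * 0.3463038176 * 1.2247448714 = 40.759261


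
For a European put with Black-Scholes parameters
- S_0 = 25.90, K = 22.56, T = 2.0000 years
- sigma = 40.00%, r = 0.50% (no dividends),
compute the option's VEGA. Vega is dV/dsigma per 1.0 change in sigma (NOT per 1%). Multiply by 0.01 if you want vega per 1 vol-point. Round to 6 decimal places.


Answer: Vega = 12.598666

Derivation:
d1 = 0.5445863169; d2 = -0.0210991081
phi(d1) = 0.3439614604; exp(-qT) = 1.0000000000; exp(-rT) = 0.9900498337
Vega = S * exp(-qT) * phi(d1) * sqrt(T) = 25.9000 * 1.0000000000 * 0.3439614604 * 1.4142135624 = 12.598666


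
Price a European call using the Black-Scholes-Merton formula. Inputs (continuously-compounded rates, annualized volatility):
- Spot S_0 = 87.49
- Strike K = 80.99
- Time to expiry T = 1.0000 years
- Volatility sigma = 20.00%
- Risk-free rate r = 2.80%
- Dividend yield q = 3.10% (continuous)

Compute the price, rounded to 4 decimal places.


d1 = (ln(S/K) + (r - q + 0.5*sigma^2) * T) / (sigma * sqrt(T)) = 0.47099405
d2 = d1 - sigma * sqrt(T) = 0.27099405
exp(-rT) = 0.97238837; exp(-qT) = 0.96947557
C = S_0 * exp(-qT) * N(d1) - K * exp(-rT) * N(d2)
N(d1) = 0.68117751; N(d2) = 0.60680220
C = 87.4900 * 0.96947557 * 0.68117751 - 80.9900 * 0.97238837 * 0.60680220 = 9.9891

Answer: Price = 9.9891


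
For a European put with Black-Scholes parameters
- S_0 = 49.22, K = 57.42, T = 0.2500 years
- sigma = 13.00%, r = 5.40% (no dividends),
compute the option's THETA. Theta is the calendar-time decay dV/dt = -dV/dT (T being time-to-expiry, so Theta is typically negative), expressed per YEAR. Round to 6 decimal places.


d1 = -2.1304635343; d2 = -2.1954635343
phi(d1) = 0.0412387897; exp(-qT) = 1.0000000000; exp(-rT) = 0.9865907163
Theta = -S*exp(-qT)*phi(d1)*sigma/(2*sqrt(T)) + r*K*exp(-rT)*N(-d2) - q*S*exp(-qT)*N(-d1)
N(-d1) = 0.9834333184; N(-d2) = 0.9859348180; sqrt(T) = 0.5000000000
Term 1 = -49.2200 * 1.0000000000 * 0.0412387897 * 0.1300 / (2 * 0.5000000000) = -0.2638705198
Term 2 = 0.0540 * 57.4200 * 0.9865907163 * 0.9859348180 = 3.0160752744
Term 3 = 0 (no dividend yield, q = 0)
Theta = -0.2638705198 + (3.0160752744) + (0.0000000000) = 2.752205

Answer: Theta = 2.752205


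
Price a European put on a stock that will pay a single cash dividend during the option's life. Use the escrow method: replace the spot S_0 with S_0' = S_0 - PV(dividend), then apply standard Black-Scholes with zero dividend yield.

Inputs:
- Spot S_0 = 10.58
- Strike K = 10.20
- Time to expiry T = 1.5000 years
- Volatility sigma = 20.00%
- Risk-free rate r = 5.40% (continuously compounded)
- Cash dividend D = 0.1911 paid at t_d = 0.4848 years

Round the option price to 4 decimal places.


Answer: Price = 0.5499

Derivation:
PV(D) = D * exp(-r * t_d) = 0.1911 * 0.97416050 = 0.18616207
S_0' = S_0 - PV(D) = 10.5800 - 0.18616207 = 10.39383793
d1 = (ln(S_0'/K) + (r + sigma^2/2)*T) / (sigma*sqrt(T)) = 0.53000999
d2 = d1 - sigma*sqrt(T) = 0.28506102
exp(-rT) = 0.92219369
N(-d1) = 0.29805250; N(-d2) = 0.38779870
P = K * exp(-rT) * N(-d2) - S_0' * N(-d1) = 10.2000 * 0.92219369 * 0.38779870 - 10.39383793 * 0.29805250 = 0.5499


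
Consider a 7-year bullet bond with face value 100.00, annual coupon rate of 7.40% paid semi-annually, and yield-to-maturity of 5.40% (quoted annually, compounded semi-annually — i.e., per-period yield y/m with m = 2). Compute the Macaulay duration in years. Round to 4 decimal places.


Answer: Macaulay duration = 5.6742 years

Derivation:
Coupon per period c = face * coupon_rate / m = 3.700000
Periods per year m = 2; per-period yield y/m = 0.027000
Number of cashflows N = 14
Cashflows (t years, CF_t, discount factor 1/(1+y/m)^(m*t), PV):
  t = 0.5000: CF_t = 3.700000, DF = 0.973710, PV = 3.602726
  t = 1.0000: CF_t = 3.700000, DF = 0.948111, PV = 3.508010
  t = 1.5000: CF_t = 3.700000, DF = 0.923185, PV = 3.415784
  t = 2.0000: CF_t = 3.700000, DF = 0.898914, PV = 3.325982
  t = 2.5000: CF_t = 3.700000, DF = 0.875282, PV = 3.238542
  t = 3.0000: CF_t = 3.700000, DF = 0.852270, PV = 3.153400
  t = 3.5000: CF_t = 3.700000, DF = 0.829864, PV = 3.070497
  t = 4.0000: CF_t = 3.700000, DF = 0.808047, PV = 2.989773
  t = 4.5000: CF_t = 3.700000, DF = 0.786803, PV = 2.911171
  t = 5.0000: CF_t = 3.700000, DF = 0.766118, PV = 2.834636
  t = 5.5000: CF_t = 3.700000, DF = 0.745976, PV = 2.760113
  t = 6.0000: CF_t = 3.700000, DF = 0.726365, PV = 2.687549
  t = 6.5000: CF_t = 3.700000, DF = 0.707268, PV = 2.616893
  t = 7.0000: CF_t = 103.700000, DF = 0.688674, PV = 71.415511
Price P = sum_t PV_t = 111.530587
Macaulay numerator sum_t t * PV_t:
  t * PV_t at t = 0.5000: 1.801363
  t * PV_t at t = 1.0000: 3.508010
  t * PV_t at t = 1.5000: 5.123676
  t * PV_t at t = 2.0000: 6.651965
  t * PV_t at t = 2.5000: 8.096354
  t * PV_t at t = 3.0000: 9.460200
  t * PV_t at t = 3.5000: 10.746738
  t * PV_t at t = 4.0000: 11.959091
  t * PV_t at t = 4.5000: 13.100270
  t * PV_t at t = 5.0000: 14.173180
  t * PV_t at t = 5.5000: 15.180621
  t * PV_t at t = 6.0000: 16.125294
  t * PV_t at t = 6.5000: 17.009804
  t * PV_t at t = 7.0000: 499.908575
Macaulay duration D = (sum_t t * PV_t) / P = 632.845141 / 111.530587 = 5.674185


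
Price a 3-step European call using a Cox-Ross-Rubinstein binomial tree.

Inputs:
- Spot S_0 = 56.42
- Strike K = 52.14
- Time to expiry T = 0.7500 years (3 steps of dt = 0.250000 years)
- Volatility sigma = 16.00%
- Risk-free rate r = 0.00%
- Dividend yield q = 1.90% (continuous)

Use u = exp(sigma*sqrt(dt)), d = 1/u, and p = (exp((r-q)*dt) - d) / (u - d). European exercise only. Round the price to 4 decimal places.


Answer: Price = V(0,0) = 4.7931

Derivation:
dt = T/N = 0.250000
u = exp(sigma*sqrt(dt)) = 1.083287; d = 1/u = 0.923116
p = (exp((r-q)*dt) - d) / (u - d) = 0.450425
Discount per step: exp(-r*dt) = 1.000000
Stock lattice S(k, i) with i counting down-moves:
  k=0: S(0,0) = 56.4200
  k=1: S(1,0) = 61.1191; S(1,1) = 52.0822
  k=2: S(2,0) = 66.2095; S(2,1) = 56.4200; S(2,2) = 48.0780
  k=3: S(3,0) = 71.7239; S(3,1) = 61.1191; S(3,2) = 52.0822; S(3,3) = 44.3815
Terminal payoffs V(N, i) = max(S_T - K, 0):
  V(3,0) = 19.583877; V(3,1) = 8.979056; V(3,2) = 0.000000; V(3,3) = 0.000000
Backward induction: V(k, i) = exp(-r*dt) * [p * V(k+1, i) + (1-p) * V(k+1, i+1)].
  V(2,0) = exp(-r*dt) * [p*19.583877 + (1-p)*8.979056] = 13.755734
  V(2,1) = exp(-r*dt) * [p*8.979056 + (1-p)*0.000000] = 4.044393
  V(2,2) = exp(-r*dt) * [p*0.000000 + (1-p)*0.000000] = 0.000000
  V(1,0) = exp(-r*dt) * [p*13.755734 + (1-p)*4.044393] = 8.418625
  V(1,1) = exp(-r*dt) * [p*4.044393 + (1-p)*0.000000] = 1.821696
  V(0,0) = exp(-r*dt) * [p*8.418625 + (1-p)*1.821696] = 4.793118


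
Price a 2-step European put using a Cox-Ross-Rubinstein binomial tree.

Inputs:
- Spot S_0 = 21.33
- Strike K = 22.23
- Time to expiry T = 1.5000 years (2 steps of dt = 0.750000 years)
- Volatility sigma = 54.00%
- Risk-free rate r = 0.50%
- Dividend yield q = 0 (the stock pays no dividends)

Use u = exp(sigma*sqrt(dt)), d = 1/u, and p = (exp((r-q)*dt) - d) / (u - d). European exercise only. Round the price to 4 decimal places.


dt = T/N = 0.750000
u = exp(sigma*sqrt(dt)) = 1.596245; d = 1/u = 0.626470
p = (exp((r-q)*dt) - d) / (u - d) = 0.389046
Discount per step: exp(-r*dt) = 0.996257
Stock lattice S(k, i) with i counting down-moves:
  k=0: S(0,0) = 21.3300
  k=1: S(1,0) = 34.0479; S(1,1) = 13.3626
  k=2: S(2,0) = 54.3488; S(2,1) = 21.3300; S(2,2) = 8.3713
Terminal payoffs V(N, i) = max(K - S_T, 0):
  V(2,0) = 0.000000; V(2,1) = 0.900000; V(2,2) = 13.858718
Backward induction: V(k, i) = exp(-r*dt) * [p * V(k+1, i) + (1-p) * V(k+1, i+1)].
  V(1,0) = exp(-r*dt) * [p*0.000000 + (1-p)*0.900000] = 0.547801
  V(1,1) = exp(-r*dt) * [p*0.900000 + (1-p)*13.858718] = 8.784180
  V(0,0) = exp(-r*dt) * [p*0.547801 + (1-p)*8.784180] = 5.558965

Answer: Price = V(0,0) = 5.5590


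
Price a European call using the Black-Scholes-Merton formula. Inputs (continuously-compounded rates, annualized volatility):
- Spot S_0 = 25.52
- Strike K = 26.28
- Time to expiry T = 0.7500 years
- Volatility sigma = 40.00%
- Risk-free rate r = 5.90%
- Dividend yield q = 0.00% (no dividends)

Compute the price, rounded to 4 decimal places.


d1 = (ln(S/K) + (r - q + 0.5*sigma^2) * T) / (sigma * sqrt(T)) = 0.21622999
d2 = d1 - sigma * sqrt(T) = -0.13018017
exp(-rT) = 0.95671475; exp(-qT) = 1.00000000
C = S_0 * exp(-qT) * N(d1) - K * exp(-rT) * N(d2)
N(d1) = 0.58559576; N(d2) = 0.44821194
C = 25.5200 * 1.00000000 * 0.58559576 - 26.2800 * 0.95671475 * 0.44821194 = 3.6753

Answer: Price = 3.6753


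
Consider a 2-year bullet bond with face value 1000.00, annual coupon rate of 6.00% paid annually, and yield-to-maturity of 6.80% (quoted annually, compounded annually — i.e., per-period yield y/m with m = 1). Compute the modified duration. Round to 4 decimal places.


Answer: Modified duration = 1.8193

Derivation:
Coupon per period c = face * coupon_rate / m = 60.000000
Periods per year m = 1; per-period yield y/m = 0.068000
Number of cashflows N = 2
Cashflows (t years, CF_t, discount factor 1/(1+y/m)^(m*t), PV):
  t = 1.0000: CF_t = 60.000000, DF = 0.936330, PV = 56.179775
  t = 2.0000: CF_t = 1060.000000, DF = 0.876713, PV = 929.315883
Price P = sum_t PV_t = 985.495659
First compute Macaulay numerator sum_t t * PV_t:
  t * PV_t at t = 1.0000: 56.179775
  t * PV_t at t = 2.0000: 1858.631766
Macaulay duration D = 1914.811542 / 985.495659 = 1.942993
Modified duration = D / (1 + y/m) = 1.942993 / (1 + 0.068000) = 1.819282


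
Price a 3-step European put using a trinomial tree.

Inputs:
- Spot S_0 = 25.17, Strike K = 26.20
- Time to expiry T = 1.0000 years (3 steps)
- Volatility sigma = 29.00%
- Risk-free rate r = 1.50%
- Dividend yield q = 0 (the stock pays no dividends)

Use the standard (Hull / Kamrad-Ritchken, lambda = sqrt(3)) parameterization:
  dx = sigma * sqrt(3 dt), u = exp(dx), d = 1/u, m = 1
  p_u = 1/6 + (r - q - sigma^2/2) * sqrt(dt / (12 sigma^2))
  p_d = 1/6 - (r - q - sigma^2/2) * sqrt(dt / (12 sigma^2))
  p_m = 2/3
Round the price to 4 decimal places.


dt = T/N = 0.333333; dx = sigma*sqrt(3*dt) = 0.290000
u = exp(dx) = 1.336427; d = 1/u = 0.748264
p_u = 0.151121, p_m = 0.666667, p_d = 0.182213
Discount per step: exp(-r*dt) = 0.995012
Stock lattice S(k, j) with j the centered position index:
  k=0: S(0,+0) = 25.1700
  k=1: S(1,-1) = 18.8338; S(1,+0) = 25.1700; S(1,+1) = 33.6379
  k=2: S(2,-2) = 14.0926; S(2,-1) = 18.8338; S(2,+0) = 25.1700; S(2,+1) = 33.6379; S(2,+2) = 44.9546
  k=3: S(3,-3) = 10.5450; S(3,-2) = 14.0926; S(3,-1) = 18.8338; S(3,+0) = 25.1700; S(3,+1) = 33.6379; S(3,+2) = 44.9546; S(3,+3) = 60.0785
Terminal payoffs V(N, j) = max(K - S_T, 0):
  V(3,-3) = 15.654990; V(3,-2) = 12.107358; V(3,-1) = 7.366206; V(3,+0) = 1.030000; V(3,+1) = 0.000000; V(3,+2) = 0.000000; V(3,+3) = 0.000000
Backward induction: V(k, j) = exp(-r*dt) * [p_u * V(k+1, j+1) + p_m * V(k+1, j) + p_d * V(k+1, j-1)]
  V(2,-2) = exp(-r*dt) * [p_u*7.366206 + p_m*12.107358 + p_d*15.654990] = 11.977259
  V(2,-1) = exp(-r*dt) * [p_u*1.030000 + p_m*7.366206 + p_d*12.107358] = 7.236300
  V(2,+0) = exp(-r*dt) * [p_u*0.000000 + p_m*1.030000 + p_d*7.366206] = 2.018763
  V(2,+1) = exp(-r*dt) * [p_u*0.000000 + p_m*0.000000 + p_d*1.030000] = 0.186743
  V(2,+2) = exp(-r*dt) * [p_u*0.000000 + p_m*0.000000 + p_d*0.000000] = 0.000000
  V(1,-1) = exp(-r*dt) * [p_u*2.018763 + p_m*7.236300 + p_d*11.977259] = 7.275218
  V(1,+0) = exp(-r*dt) * [p_u*0.186743 + p_m*2.018763 + p_d*7.236300] = 2.679179
  V(1,+1) = exp(-r*dt) * [p_u*0.000000 + p_m*0.186743 + p_d*2.018763] = 0.489884
  V(0,+0) = exp(-r*dt) * [p_u*0.489884 + p_m*2.679179 + p_d*7.275218] = 3.169898

Answer: Price = V(0,0) = 3.1699


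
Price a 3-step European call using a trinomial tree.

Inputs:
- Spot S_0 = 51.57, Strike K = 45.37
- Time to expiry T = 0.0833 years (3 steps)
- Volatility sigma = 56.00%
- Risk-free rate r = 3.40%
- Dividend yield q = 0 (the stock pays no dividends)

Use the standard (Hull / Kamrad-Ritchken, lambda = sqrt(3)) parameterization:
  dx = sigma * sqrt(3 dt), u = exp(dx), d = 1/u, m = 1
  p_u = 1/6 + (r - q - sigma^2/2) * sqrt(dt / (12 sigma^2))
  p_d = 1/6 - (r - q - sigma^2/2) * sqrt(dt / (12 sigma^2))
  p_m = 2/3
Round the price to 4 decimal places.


dt = T/N = 0.027767; dx = sigma*sqrt(3*dt) = 0.161626
u = exp(dx) = 1.175420; d = 1/u = 0.850760
p_u = 0.156118, p_m = 0.666667, p_d = 0.177215
Discount per step: exp(-r*dt) = 0.999056
Stock lattice S(k, j) with j the centered position index:
  k=0: S(0,+0) = 51.5700
  k=1: S(1,-1) = 43.8737; S(1,+0) = 51.5700; S(1,+1) = 60.6164
  k=2: S(2,-2) = 37.3259; S(2,-1) = 43.8737; S(2,+0) = 51.5700; S(2,+1) = 60.6164; S(2,+2) = 71.2498
  k=3: S(3,-3) = 31.7554; S(3,-2) = 37.3259; S(3,-1) = 43.8737; S(3,+0) = 51.5700; S(3,+1) = 60.6164; S(3,+2) = 71.2498; S(3,+3) = 83.7484
Terminal payoffs V(N, j) = max(S_T - K, 0):
  V(3,-3) = 0.000000; V(3,-2) = 0.000000; V(3,-1) = 0.000000; V(3,+0) = 6.200000; V(3,+1) = 15.246422; V(3,+2) = 25.879770; V(3,+3) = 38.378422
Backward induction: V(k, j) = exp(-r*dt) * [p_u * V(k+1, j+1) + p_m * V(k+1, j) + p_d * V(k+1, j-1)]
  V(2,-2) = exp(-r*dt) * [p_u*0.000000 + p_m*0.000000 + p_d*0.000000] = 0.000000
  V(2,-1) = exp(-r*dt) * [p_u*6.200000 + p_m*0.000000 + p_d*0.000000] = 0.967021
  V(2,+0) = exp(-r*dt) * [p_u*15.246422 + p_m*6.200000 + p_d*0.000000] = 6.507434
  V(2,+1) = exp(-r*dt) * [p_u*25.879770 + p_m*15.246422 + p_d*6.200000] = 15.288881
  V(2,+2) = exp(-r*dt) * [p_u*38.378422 + p_m*25.879770 + p_d*15.246422] = 25.922167
  V(1,-1) = exp(-r*dt) * [p_u*6.507434 + p_m*0.967021 + p_d*0.000000] = 1.659044
  V(1,+0) = exp(-r*dt) * [p_u*15.288881 + p_m*6.507434 + p_d*0.967021] = 6.890028
  V(1,+1) = exp(-r*dt) * [p_u*25.922167 + p_m*15.288881 + p_d*6.507434] = 15.378204
  V(0,+0) = exp(-r*dt) * [p_u*15.378204 + p_m*6.890028 + p_d*1.659044] = 7.281302

Answer: Price = V(0,0) = 7.2813


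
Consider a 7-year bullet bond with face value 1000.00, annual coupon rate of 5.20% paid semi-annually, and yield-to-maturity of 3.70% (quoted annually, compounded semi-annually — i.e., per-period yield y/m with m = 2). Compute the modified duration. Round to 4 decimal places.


Coupon per period c = face * coupon_rate / m = 26.000000
Periods per year m = 2; per-period yield y/m = 0.018500
Number of cashflows N = 14
Cashflows (t years, CF_t, discount factor 1/(1+y/m)^(m*t), PV):
  t = 0.5000: CF_t = 26.000000, DF = 0.981836, PV = 25.527737
  t = 1.0000: CF_t = 26.000000, DF = 0.964002, PV = 25.064052
  t = 1.5000: CF_t = 26.000000, DF = 0.946492, PV = 24.608789
  t = 2.0000: CF_t = 26.000000, DF = 0.929300, PV = 24.161796
  t = 2.5000: CF_t = 26.000000, DF = 0.912420, PV = 23.722922
  t = 3.0000: CF_t = 26.000000, DF = 0.895847, PV = 23.292020
  t = 3.5000: CF_t = 26.000000, DF = 0.879575, PV = 22.868944
  t = 4.0000: CF_t = 26.000000, DF = 0.863598, PV = 22.453553
  t = 4.5000: CF_t = 26.000000, DF = 0.847912, PV = 22.045708
  t = 5.0000: CF_t = 26.000000, DF = 0.832510, PV = 21.645270
  t = 5.5000: CF_t = 26.000000, DF = 0.817389, PV = 21.252106
  t = 6.0000: CF_t = 26.000000, DF = 0.802542, PV = 20.866084
  t = 6.5000: CF_t = 26.000000, DF = 0.787964, PV = 20.487073
  t = 7.0000: CF_t = 1026.000000, DF = 0.773652, PV = 793.766734
Price P = sum_t PV_t = 1091.762789
First compute Macaulay numerator sum_t t * PV_t:
  t * PV_t at t = 0.5000: 12.763868
  t * PV_t at t = 1.0000: 25.064052
  t * PV_t at t = 1.5000: 36.913184
  t * PV_t at t = 2.0000: 48.323592
  t * PV_t at t = 2.5000: 59.307305
  t * PV_t at t = 3.0000: 69.876059
  t * PV_t at t = 3.5000: 80.041305
  t * PV_t at t = 4.0000: 89.814214
  t * PV_t at t = 4.5000: 99.205685
  t * PV_t at t = 5.0000: 108.226352
  t * PV_t at t = 5.5000: 116.886585
  t * PV_t at t = 6.0000: 125.196503
  t * PV_t at t = 6.5000: 133.165974
  t * PV_t at t = 7.0000: 5556.367138
Macaulay duration D = 6561.151816 / 1091.762789 = 6.009686
Modified duration = D / (1 + y/m) = 6.009686 / (1 + 0.018500) = 5.900527

Answer: Modified duration = 5.9005


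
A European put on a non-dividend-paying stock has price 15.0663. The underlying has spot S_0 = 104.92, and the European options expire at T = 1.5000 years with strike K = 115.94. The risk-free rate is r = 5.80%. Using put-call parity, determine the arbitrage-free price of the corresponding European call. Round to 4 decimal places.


Put-call parity: C - P = S_0 * exp(-qT) - K * exp(-rT).
S_0 * exp(-qT) = 104.9200 * 1.00000000 = 104.92000000
K * exp(-rT) = 115.9400 * 0.91667710 = 106.27954247
C = P + S*exp(-qT) - K*exp(-rT)
C = 15.0663 + 104.92000000 - 106.27954247 = 13.7068

Answer: Call price = 13.7068


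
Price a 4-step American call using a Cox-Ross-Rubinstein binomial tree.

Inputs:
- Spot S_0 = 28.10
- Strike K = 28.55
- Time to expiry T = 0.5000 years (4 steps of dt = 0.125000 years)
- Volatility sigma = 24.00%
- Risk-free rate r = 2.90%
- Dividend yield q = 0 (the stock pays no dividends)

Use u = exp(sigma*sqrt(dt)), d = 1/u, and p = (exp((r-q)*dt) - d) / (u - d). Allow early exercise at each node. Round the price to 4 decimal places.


dt = T/N = 0.125000
u = exp(sigma*sqrt(dt)) = 1.088557; d = 1/u = 0.918647
p = (exp((r-q)*dt) - d) / (u - d) = 0.500173
Discount per step: exp(-r*dt) = 0.996382
Stock lattice S(k, i) with i counting down-moves:
  k=0: S(0,0) = 28.1000
  k=1: S(1,0) = 30.5884; S(1,1) = 25.8140
  k=2: S(2,0) = 33.2973; S(2,1) = 28.1000; S(2,2) = 23.7140
  k=3: S(3,0) = 36.2460; S(3,1) = 30.5884; S(3,2) = 25.8140; S(3,3) = 21.7848
  k=4: S(4,0) = 39.4558; S(4,1) = 33.2973; S(4,2) = 28.1000; S(4,3) = 23.7140; S(4,4) = 20.0125
Terminal payoffs V(N, i) = max(S_T - K, 0):
  V(4,0) = 10.905791; V(4,1) = 4.747263; V(4,2) = 0.000000; V(4,3) = 0.000000; V(4,4) = 0.000000
Backward induction: V(k, i) = exp(-r*dt) * [p * V(k+1, i) + (1-p) * V(k+1, i+1)]; then take max(V_cont, immediate exercise) for American.
  V(3,0) = exp(-r*dt) * [p*10.905791 + (1-p)*4.747263] = 7.799270; exercise = 7.695963; V(3,0) = max -> 7.799270
  V(3,1) = exp(-r*dt) * [p*4.747263 + (1-p)*0.000000] = 2.365862; exercise = 2.038447; V(3,1) = max -> 2.365862
  V(3,2) = exp(-r*dt) * [p*0.000000 + (1-p)*0.000000] = 0.000000; exercise = 0.000000; V(3,2) = max -> 0.000000
  V(3,3) = exp(-r*dt) * [p*0.000000 + (1-p)*0.000000] = 0.000000; exercise = 0.000000; V(3,3) = max -> 0.000000
  V(2,0) = exp(-r*dt) * [p*7.799270 + (1-p)*2.365862] = 5.065112; exercise = 4.747263; V(2,0) = max -> 5.065112
  V(2,1) = exp(-r*dt) * [p*2.365862 + (1-p)*0.000000] = 1.179059; exercise = 0.000000; V(2,1) = max -> 1.179059
  V(2,2) = exp(-r*dt) * [p*0.000000 + (1-p)*0.000000] = 0.000000; exercise = 0.000000; V(2,2) = max -> 0.000000
  V(1,0) = exp(-r*dt) * [p*5.065112 + (1-p)*1.179059] = 3.111459; exercise = 2.038447; V(1,0) = max -> 3.111459
  V(1,1) = exp(-r*dt) * [p*1.179059 + (1-p)*0.000000] = 0.587600; exercise = 0.000000; V(1,1) = max -> 0.587600
  V(0,0) = exp(-r*dt) * [p*3.111459 + (1-p)*0.587600] = 1.843272; exercise = 0.000000; V(0,0) = max -> 1.843272

Answer: Price = V(0,0) = 1.8433


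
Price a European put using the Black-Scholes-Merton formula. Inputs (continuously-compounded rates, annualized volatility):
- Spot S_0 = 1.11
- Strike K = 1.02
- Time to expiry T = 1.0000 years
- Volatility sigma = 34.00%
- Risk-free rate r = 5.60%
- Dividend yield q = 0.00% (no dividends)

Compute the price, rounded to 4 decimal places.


d1 = (ln(S/K) + (r - q + 0.5*sigma^2) * T) / (sigma * sqrt(T)) = 0.58340408
d2 = d1 - sigma * sqrt(T) = 0.24340408
exp(-rT) = 0.94553914; exp(-qT) = 1.00000000
P = K * exp(-rT) * N(-d2) - S_0 * exp(-qT) * N(-d1)
N(-d1) = 0.27981066; N(-d2) = 0.40384619
P = 1.0200 * 0.94553914 * 0.40384619 - 1.1100 * 1.00000000 * 0.27981066 = 0.0789

Answer: Price = 0.0789


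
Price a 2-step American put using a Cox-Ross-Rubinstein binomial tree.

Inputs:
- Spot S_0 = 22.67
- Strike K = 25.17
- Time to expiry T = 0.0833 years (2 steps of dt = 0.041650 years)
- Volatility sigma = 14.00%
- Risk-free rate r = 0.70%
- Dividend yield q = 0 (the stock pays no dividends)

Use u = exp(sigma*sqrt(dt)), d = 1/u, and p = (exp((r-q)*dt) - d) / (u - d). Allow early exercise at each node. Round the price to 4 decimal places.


Answer: Price = V(0,0) = 2.5000

Derivation:
dt = T/N = 0.041650
u = exp(sigma*sqrt(dt)) = 1.028984; d = 1/u = 0.971833
p = (exp((r-q)*dt) - d) / (u - d) = 0.497960
Discount per step: exp(-r*dt) = 0.999708
Stock lattice S(k, i) with i counting down-moves:
  k=0: S(0,0) = 22.6700
  k=1: S(1,0) = 23.3271; S(1,1) = 22.0314
  k=2: S(2,0) = 24.0032; S(2,1) = 22.6700; S(2,2) = 21.4109
Terminal payoffs V(N, i) = max(K - S_T, 0):
  V(2,0) = 1.166833; V(2,1) = 2.500000; V(2,2) = 3.759121
Backward induction: V(k, i) = exp(-r*dt) * [p * V(k+1, i) + (1-p) * V(k+1, i+1)]; then take max(V_cont, immediate exercise) for American.
  V(1,0) = exp(-r*dt) * [p*1.166833 + (1-p)*2.500000] = 1.835601; exercise = 1.842938; V(1,0) = max -> 1.842938
  V(1,1) = exp(-r*dt) * [p*2.500000 + (1-p)*3.759121] = 3.131217; exercise = 3.138554; V(1,1) = max -> 3.138554
  V(0,0) = exp(-r*dt) * [p*1.842938 + (1-p)*3.138554] = 2.492663; exercise = 2.500000; V(0,0) = max -> 2.500000


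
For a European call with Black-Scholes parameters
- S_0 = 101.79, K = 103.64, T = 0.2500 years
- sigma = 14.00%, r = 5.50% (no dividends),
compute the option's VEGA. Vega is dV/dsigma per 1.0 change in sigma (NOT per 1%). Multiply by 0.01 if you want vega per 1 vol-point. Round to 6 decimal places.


d1 = -0.0258784033; d2 = -0.0958784033
phi(d1) = 0.3988087186; exp(-qT) = 1.0000000000; exp(-rT) = 0.9863440995
Vega = S * exp(-qT) * phi(d1) * sqrt(T) = 101.7900 * 1.0000000000 * 0.3988087186 * 0.5000000000 = 20.297370

Answer: Vega = 20.297370


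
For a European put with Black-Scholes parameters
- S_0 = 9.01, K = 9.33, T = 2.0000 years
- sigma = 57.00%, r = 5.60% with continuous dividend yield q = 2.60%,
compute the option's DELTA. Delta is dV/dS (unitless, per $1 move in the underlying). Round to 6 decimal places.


Answer: Delta = -0.315249

Derivation:
d1 = 0.4341884448; d2 = -0.3719132857
phi(d1) = 0.3630559458; exp(-qT) = 0.9493288668; exp(-rT) = 0.8940442575
N(-d1) = 0.3320758017
Delta = -exp(-qT) * N(-d1) = -0.9493288668 * 0.3320758017 = -0.315249


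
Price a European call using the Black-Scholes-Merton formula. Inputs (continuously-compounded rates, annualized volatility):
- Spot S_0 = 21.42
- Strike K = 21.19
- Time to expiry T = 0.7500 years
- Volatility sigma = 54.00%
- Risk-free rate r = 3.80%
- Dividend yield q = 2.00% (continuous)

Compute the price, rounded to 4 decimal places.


d1 = (ln(S/K) + (r - q + 0.5*sigma^2) * T) / (sigma * sqrt(T)) = 0.28577917
d2 = d1 - sigma * sqrt(T) = -0.18187455
exp(-rT) = 0.97190229; exp(-qT) = 0.98511194
C = S_0 * exp(-qT) * N(d1) - K * exp(-rT) * N(d2)
N(d1) = 0.61247637; N(d2) = 0.42784059
C = 21.4200 * 0.98511194 * 0.61247637 - 21.1900 * 0.97190229 * 0.42784059 = 4.1127

Answer: Price = 4.1127


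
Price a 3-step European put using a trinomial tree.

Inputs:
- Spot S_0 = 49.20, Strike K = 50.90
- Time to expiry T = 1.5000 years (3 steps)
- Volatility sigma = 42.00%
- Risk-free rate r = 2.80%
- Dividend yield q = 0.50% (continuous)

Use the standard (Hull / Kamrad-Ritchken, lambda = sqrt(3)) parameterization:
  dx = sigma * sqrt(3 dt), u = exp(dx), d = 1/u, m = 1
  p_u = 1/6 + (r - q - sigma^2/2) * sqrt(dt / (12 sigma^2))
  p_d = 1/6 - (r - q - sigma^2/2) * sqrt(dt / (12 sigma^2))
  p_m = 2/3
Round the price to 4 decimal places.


dt = T/N = 0.500000; dx = sigma*sqrt(3*dt) = 0.514393
u = exp(dx) = 1.672623; d = 1/u = 0.597863
p_u = 0.134979, p_m = 0.666667, p_d = 0.198355
Discount per step: exp(-r*dt) = 0.986098
Stock lattice S(k, j) with j the centered position index:
  k=0: S(0,+0) = 49.2000
  k=1: S(1,-1) = 29.4149; S(1,+0) = 49.2000; S(1,+1) = 82.2930
  k=2: S(2,-2) = 17.5861; S(2,-1) = 29.4149; S(2,+0) = 49.2000; S(2,+1) = 82.2930; S(2,+2) = 137.6452
  k=3: S(3,-3) = 10.5141; S(3,-2) = 17.5861; S(3,-1) = 29.4149; S(3,+0) = 49.2000; S(3,+1) = 82.2930; S(3,+2) = 137.6452; S(3,+3) = 230.2285
Terminal payoffs V(N, j) = max(K - S_T, 0):
  V(3,-3) = 40.385922; V(3,-2) = 33.313916; V(3,-1) = 21.485117; V(3,+0) = 1.700000; V(3,+1) = 0.000000; V(3,+2) = 0.000000; V(3,+3) = 0.000000
Backward induction: V(k, j) = exp(-r*dt) * [p_u * V(k+1, j+1) + p_m * V(k+1, j) + p_d * V(k+1, j-1)]
  V(2,-2) = exp(-r*dt) * [p_u*21.485117 + p_m*33.313916 + p_d*40.385922] = 32.659593
  V(2,-1) = exp(-r*dt) * [p_u*1.700000 + p_m*21.485117 + p_d*33.313916] = 20.866653
  V(2,+0) = exp(-r*dt) * [p_u*0.000000 + p_m*1.700000 + p_d*21.485117] = 5.319999
  V(2,+1) = exp(-r*dt) * [p_u*0.000000 + p_m*0.000000 + p_d*1.700000] = 0.332515
  V(2,+2) = exp(-r*dt) * [p_u*0.000000 + p_m*0.000000 + p_d*0.000000] = 0.000000
  V(1,-1) = exp(-r*dt) * [p_u*5.319999 + p_m*20.866653 + p_d*32.659593] = 20.813923
  V(1,+0) = exp(-r*dt) * [p_u*0.332515 + p_m*5.319999 + p_d*20.866653] = 7.623070
  V(1,+1) = exp(-r*dt) * [p_u*0.000000 + p_m*0.332515 + p_d*5.319999] = 1.259170
  V(0,+0) = exp(-r*dt) * [p_u*1.259170 + p_m*7.623070 + p_d*20.813923] = 9.250131

Answer: Price = V(0,0) = 9.2501
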